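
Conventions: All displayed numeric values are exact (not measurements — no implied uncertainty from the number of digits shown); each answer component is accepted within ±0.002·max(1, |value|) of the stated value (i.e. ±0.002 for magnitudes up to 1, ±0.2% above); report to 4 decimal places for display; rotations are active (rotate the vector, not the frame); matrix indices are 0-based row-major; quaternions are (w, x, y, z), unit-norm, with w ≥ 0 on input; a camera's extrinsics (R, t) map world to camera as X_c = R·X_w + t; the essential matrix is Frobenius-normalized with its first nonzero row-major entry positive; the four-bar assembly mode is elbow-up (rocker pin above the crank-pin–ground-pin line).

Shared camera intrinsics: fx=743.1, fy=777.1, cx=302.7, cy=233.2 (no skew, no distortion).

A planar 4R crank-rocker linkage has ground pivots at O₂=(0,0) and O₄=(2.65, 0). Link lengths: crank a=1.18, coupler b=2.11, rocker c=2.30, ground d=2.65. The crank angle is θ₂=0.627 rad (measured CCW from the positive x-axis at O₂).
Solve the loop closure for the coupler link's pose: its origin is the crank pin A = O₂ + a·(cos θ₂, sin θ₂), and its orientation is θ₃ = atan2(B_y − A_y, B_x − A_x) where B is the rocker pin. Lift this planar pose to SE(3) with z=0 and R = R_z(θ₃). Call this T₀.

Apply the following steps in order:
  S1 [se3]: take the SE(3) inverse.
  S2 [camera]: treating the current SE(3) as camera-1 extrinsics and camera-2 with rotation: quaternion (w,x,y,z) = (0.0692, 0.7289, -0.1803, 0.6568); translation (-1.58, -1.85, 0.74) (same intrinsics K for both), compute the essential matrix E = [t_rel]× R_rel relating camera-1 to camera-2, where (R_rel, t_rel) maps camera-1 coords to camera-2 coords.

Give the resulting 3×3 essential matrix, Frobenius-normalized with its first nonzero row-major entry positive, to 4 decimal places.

matrix = [0.0326 -0.5889 -0.1738; -0.1214 0.3799 -0.2493; -0.1673 -0.0160 -0.6103]

source (fourbar_fk): coupler pose = R=[0.6588 -0.7523 0.0000; 0.7523 0.6588 0.0000; 0.0000 0.0000 1.0000], t=(0.9556, 0.6923, 0.0000)
after S1 (invert_se3): R=[0.6588 0.7523 0.0000; -0.7523 0.6588 -0.0000; 0.0000 0.0000 1.0000], t=(-1.1504, 0.2628, 0.0000)
after S2 (essential): [0.0326 -0.5889 -0.1738; -0.1214 0.3799 -0.2493; -0.1673 -0.0160 -0.6103]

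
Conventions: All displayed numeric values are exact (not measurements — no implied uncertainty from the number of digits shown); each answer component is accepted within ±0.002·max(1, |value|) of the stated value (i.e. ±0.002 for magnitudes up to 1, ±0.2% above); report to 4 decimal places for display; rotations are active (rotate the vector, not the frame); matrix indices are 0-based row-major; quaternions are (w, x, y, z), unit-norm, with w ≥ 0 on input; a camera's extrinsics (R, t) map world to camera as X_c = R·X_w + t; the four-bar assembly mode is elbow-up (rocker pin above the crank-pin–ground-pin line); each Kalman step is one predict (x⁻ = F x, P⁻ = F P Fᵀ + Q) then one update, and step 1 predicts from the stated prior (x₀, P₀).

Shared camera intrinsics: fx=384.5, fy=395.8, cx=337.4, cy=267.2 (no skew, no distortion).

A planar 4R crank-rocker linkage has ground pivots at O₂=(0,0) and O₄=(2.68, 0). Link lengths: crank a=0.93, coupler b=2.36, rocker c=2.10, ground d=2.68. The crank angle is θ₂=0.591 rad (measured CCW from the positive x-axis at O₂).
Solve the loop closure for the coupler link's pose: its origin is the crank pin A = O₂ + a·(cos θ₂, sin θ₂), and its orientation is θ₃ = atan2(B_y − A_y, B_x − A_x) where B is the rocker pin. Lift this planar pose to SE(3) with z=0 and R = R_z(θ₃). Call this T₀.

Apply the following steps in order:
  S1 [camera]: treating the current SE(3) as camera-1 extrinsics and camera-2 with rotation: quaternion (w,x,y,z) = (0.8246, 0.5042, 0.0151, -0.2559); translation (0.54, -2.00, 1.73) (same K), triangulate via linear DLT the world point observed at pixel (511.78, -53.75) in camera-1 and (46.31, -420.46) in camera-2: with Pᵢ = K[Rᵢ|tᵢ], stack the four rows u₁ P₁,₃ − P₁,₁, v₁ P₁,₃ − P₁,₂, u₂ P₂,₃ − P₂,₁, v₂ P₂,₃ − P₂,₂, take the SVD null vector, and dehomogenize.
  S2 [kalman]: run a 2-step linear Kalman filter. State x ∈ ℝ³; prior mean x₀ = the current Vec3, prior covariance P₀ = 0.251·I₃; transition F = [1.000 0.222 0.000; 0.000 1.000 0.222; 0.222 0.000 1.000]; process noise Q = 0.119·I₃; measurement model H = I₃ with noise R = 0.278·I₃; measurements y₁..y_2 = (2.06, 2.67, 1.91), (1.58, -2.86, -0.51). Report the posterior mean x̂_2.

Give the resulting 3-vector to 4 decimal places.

result = (1.0155, -0.6668, 0.5758)

source (fourbar_fk): coupler pose = R=[0.7442 -0.6679 0.0000; 0.6679 0.7442 0.0000; 0.0000 0.0000 1.0000], t=(0.7723, 0.5182, 0.0000)
after S1 (triangulate): (-1.2164, -1.1823, 1.4480)
after S2 (kf_track): (1.0155, -0.6668, 0.5758)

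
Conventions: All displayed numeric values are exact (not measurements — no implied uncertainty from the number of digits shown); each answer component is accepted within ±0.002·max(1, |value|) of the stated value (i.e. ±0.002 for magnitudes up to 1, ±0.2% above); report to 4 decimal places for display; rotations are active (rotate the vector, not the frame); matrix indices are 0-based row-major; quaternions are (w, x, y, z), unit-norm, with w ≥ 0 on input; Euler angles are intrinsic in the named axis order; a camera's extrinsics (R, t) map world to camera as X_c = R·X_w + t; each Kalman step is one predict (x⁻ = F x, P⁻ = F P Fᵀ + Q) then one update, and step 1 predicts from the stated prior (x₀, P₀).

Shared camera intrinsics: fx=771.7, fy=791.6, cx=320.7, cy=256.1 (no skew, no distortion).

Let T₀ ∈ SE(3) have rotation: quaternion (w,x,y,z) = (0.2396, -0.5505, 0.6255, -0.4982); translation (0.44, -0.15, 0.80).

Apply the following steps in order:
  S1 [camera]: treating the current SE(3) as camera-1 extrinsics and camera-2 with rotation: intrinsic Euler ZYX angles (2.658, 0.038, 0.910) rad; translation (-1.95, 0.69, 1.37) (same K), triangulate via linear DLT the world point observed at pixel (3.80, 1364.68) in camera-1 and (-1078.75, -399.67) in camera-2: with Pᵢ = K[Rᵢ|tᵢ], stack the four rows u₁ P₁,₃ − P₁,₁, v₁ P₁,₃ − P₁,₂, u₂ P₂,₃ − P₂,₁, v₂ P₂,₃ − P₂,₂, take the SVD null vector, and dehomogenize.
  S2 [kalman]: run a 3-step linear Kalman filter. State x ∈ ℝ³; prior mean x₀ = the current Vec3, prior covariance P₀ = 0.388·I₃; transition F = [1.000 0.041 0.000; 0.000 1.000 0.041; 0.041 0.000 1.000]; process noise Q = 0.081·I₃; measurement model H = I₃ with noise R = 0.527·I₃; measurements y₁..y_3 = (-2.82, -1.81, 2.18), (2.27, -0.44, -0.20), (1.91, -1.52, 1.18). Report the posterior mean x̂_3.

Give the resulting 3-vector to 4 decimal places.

after S1 (triangulate): (-1.0027, 0.1803, -1.1602)
after S2 (kf_track): (0.4713, -0.8794, 0.5138)

result = (0.4713, -0.8794, 0.5138)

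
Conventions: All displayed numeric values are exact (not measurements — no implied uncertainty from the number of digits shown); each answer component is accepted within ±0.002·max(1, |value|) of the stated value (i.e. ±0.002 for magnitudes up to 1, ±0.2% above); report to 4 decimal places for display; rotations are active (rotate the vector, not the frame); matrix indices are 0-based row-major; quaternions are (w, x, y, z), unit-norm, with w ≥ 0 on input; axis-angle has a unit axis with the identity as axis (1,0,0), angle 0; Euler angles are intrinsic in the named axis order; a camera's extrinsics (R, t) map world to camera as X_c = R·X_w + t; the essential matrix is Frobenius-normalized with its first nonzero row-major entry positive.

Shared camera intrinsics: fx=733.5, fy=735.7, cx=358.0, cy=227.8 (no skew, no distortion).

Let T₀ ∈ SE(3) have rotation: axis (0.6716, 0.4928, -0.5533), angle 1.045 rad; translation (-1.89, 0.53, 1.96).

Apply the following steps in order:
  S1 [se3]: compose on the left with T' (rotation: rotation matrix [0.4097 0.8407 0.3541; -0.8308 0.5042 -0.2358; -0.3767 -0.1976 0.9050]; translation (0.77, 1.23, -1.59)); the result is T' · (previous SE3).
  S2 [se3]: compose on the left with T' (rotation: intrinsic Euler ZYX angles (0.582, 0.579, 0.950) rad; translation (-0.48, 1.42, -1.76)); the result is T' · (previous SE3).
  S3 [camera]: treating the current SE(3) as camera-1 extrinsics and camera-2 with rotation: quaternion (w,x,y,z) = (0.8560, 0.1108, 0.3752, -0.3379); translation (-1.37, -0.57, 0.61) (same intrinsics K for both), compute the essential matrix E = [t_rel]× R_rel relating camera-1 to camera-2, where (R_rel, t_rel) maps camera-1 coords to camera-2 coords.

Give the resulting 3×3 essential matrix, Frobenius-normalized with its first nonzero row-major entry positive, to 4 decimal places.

matrix = [0.6476 -0.1252 0.2549; -0.0860 0.1852 0.2936; -0.1348 0.3136 0.5056]

after S1 (compose_se3): R=[-0.1825 0.9448 -0.2720; -0.6176 -0.3254 -0.7160; -0.7650 0.0373 0.6430], t=(1.1353, 2.6053, 0.7911)
after S2 (compose_se3): R=[-0.7052 0.6703 0.2310; -0.1493 0.1781 -0.9726; -0.6931 -0.7204 -0.0256], t=(1.0135, 3.4466, -0.2222)
after S3 (essential): [0.6476 -0.1252 0.2549; -0.0860 0.1852 0.2936; -0.1348 0.3136 0.5056]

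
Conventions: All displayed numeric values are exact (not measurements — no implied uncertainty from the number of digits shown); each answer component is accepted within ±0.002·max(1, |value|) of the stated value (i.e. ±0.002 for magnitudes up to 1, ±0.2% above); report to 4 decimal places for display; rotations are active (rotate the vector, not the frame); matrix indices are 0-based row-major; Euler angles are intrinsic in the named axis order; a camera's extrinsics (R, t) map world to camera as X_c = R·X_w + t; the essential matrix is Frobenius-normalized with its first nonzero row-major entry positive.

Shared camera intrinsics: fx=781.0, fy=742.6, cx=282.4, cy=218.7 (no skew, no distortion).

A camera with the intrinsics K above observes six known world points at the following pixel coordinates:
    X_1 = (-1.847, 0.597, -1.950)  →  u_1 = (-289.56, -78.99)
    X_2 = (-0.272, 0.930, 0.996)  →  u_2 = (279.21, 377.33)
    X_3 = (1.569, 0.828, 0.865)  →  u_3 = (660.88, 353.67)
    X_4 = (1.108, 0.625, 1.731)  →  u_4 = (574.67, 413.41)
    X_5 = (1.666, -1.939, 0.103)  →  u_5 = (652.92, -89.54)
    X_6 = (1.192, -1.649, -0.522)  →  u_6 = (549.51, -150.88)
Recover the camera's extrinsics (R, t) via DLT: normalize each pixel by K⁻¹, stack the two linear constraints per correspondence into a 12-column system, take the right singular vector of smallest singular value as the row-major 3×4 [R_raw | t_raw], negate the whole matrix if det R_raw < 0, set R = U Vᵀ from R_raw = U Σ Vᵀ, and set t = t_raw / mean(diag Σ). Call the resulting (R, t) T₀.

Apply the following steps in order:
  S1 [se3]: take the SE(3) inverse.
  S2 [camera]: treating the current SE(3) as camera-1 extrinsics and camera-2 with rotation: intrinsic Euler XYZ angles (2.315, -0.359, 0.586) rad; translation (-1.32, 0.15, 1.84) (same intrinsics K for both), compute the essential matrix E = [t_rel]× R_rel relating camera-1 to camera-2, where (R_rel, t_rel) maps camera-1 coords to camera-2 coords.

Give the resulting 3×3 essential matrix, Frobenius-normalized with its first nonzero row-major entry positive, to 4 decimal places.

matrix = [0.2446 0.3660 0.2944; -0.0154 -0.4864 -0.1590; -0.5195 0.3190 -0.2930]

source (pnp_recover): camera pose = R=[0.8894 -0.2767 0.3638; -0.0662 0.7095 0.7016; -0.4522 -0.6481 0.6128], t=(0.1200, -0.4900, 4.0200)
after S1 (invert_se3): R=[0.8894 -0.0662 -0.4522; -0.2767 0.7095 -0.6481; 0.3638 0.7016 0.6128], t=(1.6788, 2.9862, -2.1632)
after S2 (essential): [0.2446 0.3660 0.2944; -0.0154 -0.4864 -0.1590; -0.5195 0.3190 -0.2930]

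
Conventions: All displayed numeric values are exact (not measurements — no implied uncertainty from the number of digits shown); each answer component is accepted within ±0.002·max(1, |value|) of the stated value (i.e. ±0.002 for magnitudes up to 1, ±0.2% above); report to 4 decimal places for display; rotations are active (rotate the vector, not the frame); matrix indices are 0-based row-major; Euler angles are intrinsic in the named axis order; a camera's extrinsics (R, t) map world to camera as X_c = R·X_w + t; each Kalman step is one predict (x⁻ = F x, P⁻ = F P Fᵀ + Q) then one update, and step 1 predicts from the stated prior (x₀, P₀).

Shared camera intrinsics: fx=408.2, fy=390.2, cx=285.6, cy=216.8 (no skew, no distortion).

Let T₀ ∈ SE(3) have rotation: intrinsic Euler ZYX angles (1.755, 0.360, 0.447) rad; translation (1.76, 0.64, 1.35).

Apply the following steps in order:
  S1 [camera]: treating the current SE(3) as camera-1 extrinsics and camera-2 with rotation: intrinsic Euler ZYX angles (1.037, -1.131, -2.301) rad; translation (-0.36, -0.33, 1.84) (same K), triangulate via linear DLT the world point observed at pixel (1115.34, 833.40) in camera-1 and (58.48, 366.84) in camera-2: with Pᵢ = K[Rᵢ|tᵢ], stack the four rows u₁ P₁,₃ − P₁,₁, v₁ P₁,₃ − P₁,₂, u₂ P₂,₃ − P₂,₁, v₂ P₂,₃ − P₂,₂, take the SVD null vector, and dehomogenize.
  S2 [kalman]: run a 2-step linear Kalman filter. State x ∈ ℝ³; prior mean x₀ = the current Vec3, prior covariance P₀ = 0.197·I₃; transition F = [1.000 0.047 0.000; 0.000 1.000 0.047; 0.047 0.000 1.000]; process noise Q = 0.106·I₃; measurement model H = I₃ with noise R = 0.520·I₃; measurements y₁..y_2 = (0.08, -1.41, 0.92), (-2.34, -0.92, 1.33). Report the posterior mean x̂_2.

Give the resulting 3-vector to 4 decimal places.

after S1 (triangulate): (1.3809, -1.2678, 1.4605)
after S2 (kf_track): (-0.3421, -1.1473, 1.3038)

result = (-0.3421, -1.1473, 1.3038)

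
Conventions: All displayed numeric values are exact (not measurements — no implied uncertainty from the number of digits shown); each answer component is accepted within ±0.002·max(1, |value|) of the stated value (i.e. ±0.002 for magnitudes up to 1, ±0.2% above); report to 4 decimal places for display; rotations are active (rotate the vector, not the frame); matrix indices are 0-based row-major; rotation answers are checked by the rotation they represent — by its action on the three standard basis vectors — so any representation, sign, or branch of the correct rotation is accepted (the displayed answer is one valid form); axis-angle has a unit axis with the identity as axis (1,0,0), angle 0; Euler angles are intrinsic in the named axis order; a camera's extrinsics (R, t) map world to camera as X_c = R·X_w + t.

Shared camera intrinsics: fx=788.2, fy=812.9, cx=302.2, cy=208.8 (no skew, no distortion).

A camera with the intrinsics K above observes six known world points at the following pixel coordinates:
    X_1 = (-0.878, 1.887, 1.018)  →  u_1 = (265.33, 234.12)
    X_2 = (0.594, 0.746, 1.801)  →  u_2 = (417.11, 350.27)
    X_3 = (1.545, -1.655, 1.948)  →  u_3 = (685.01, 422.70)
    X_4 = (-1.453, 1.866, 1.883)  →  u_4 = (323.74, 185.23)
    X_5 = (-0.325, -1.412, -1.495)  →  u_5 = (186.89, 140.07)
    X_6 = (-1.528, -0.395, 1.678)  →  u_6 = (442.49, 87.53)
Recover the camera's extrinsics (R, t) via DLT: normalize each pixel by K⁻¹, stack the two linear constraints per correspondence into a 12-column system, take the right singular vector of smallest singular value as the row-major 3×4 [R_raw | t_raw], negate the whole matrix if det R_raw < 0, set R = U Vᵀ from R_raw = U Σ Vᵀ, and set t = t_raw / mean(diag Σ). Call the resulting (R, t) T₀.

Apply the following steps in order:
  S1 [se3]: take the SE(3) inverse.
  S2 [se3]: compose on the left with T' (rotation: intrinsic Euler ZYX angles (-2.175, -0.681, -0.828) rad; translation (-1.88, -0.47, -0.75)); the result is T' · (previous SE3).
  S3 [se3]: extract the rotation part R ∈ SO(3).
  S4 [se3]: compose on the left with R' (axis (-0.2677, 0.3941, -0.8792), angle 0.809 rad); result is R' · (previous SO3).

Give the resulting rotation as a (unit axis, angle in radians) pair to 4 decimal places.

source (pnp_recover): camera pose = R=[0.1555 -0.5360 0.8297; 0.9458 0.3233 0.0315; -0.2851 0.7799 0.5573], t=(-0.0899, 0.4500, 6.1089)
after S1 (invert_se3): R=[0.1555 0.9458 -0.2851; -0.5360 0.3233 0.7799; 0.8297 0.0315 0.5573], t=(1.3302, -4.9577, -3.3438)
after S2 (compose_se3): R=[0.4779 -0.2959 0.8271; 0.2546 -0.8544 -0.4529; 0.8407 0.4270 -0.3330], t=(-6.7563, 2.7039, 1.1675)
after S3 (rot_of_se3): [0.4779 -0.2959 0.8271; 0.2546 -0.8544 -0.4529; 0.8407 0.4270 -0.3330]
after S4 (compose_so3): [0.7952 -0.5736 0.1967; -0.0590 -0.3960 -0.9163; 0.6035 0.7170 -0.3488]

rotation (axis_angle) = ((0.9280, -0.2311, 0.2923), 2.0656)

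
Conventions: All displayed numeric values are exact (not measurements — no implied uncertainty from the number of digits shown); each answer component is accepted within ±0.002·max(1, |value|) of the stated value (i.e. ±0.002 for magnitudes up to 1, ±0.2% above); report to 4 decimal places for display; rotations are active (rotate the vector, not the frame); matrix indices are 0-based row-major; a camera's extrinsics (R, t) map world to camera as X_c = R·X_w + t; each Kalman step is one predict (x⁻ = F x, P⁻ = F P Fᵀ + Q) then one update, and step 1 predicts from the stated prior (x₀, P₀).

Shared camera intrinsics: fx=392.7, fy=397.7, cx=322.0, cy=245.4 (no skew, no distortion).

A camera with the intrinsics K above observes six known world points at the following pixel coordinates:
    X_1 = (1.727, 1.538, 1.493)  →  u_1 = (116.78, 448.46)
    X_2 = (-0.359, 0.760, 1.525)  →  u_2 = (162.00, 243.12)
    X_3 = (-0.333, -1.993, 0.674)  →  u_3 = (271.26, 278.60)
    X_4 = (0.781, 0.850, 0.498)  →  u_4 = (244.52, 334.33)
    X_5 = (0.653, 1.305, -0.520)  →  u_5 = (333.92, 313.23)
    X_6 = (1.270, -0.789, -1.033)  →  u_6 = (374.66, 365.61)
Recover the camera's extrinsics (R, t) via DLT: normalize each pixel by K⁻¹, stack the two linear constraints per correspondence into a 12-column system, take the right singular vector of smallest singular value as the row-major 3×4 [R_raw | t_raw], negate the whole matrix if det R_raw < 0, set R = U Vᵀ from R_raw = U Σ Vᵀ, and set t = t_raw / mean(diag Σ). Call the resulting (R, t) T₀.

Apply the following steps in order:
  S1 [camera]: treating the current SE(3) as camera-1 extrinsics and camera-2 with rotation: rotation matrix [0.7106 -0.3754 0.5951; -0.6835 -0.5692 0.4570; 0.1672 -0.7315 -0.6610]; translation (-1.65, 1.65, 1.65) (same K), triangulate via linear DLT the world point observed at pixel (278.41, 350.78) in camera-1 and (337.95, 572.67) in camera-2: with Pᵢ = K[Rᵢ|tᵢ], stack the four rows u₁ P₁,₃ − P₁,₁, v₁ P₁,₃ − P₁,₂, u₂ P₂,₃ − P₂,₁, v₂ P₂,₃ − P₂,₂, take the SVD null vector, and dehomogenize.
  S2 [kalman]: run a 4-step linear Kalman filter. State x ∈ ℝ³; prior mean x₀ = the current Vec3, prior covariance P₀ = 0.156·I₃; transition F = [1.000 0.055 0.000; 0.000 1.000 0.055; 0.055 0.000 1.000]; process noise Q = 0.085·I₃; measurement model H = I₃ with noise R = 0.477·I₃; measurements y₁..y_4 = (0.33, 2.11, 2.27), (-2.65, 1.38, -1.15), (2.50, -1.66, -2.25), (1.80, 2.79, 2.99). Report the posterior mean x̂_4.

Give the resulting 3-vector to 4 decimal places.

source (pnp_recover): camera pose = R=[0.0594 -0.0518 -0.9969; 0.9663 -0.2475 0.0705; -0.2504 -0.9675 0.0353], t=(-0.3699, 0.4000, 5.3807)
after S1 (triangulate): (0.9761, -1.9496, 0.5725)
after S2 (kf_track): (1.0259, 0.6777, 0.7799)

result = (1.0259, 0.6777, 0.7799)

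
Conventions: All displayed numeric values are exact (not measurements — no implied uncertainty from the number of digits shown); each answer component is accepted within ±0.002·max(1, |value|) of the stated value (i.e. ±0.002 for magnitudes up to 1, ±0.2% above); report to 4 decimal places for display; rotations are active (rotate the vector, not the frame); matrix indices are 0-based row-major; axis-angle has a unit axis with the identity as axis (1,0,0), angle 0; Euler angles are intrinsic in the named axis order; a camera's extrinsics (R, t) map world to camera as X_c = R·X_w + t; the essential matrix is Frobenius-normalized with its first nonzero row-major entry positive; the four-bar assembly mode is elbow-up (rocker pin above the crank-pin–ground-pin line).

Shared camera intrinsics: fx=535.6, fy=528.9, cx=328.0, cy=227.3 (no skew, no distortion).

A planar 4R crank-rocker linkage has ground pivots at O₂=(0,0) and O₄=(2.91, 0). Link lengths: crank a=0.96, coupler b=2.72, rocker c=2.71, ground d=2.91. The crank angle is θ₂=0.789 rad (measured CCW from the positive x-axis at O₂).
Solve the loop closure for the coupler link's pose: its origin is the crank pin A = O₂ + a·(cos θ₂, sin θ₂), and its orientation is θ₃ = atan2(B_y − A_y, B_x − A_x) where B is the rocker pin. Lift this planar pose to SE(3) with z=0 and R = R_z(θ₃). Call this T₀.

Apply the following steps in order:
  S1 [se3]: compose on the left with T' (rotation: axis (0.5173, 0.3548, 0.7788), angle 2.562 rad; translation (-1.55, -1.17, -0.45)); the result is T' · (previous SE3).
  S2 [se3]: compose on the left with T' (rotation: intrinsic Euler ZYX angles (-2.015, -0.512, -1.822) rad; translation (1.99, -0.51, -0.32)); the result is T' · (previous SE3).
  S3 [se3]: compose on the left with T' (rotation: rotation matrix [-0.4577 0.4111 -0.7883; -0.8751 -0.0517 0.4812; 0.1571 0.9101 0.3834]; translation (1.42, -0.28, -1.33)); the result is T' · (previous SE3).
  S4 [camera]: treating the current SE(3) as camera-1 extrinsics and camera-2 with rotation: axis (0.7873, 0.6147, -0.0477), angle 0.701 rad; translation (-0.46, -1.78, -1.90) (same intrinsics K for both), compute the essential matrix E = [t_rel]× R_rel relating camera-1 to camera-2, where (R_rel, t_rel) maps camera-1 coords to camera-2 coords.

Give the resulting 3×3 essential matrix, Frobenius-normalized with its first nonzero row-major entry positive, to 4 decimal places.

matrix = [0.3988 -0.2499 -0.0175; -0.4518 0.2260 -0.2239; 0.0669 -0.1949 -0.6561]

source (fourbar_fk): coupler pose = R=[0.6776 -0.7355 0.0000; 0.7355 0.6776 0.0000; 0.0000 0.0000 1.0000], t=(0.6764, 0.6813, 0.0000)
after S1 (compose_se3): R=[-0.2997 0.1933 0.9343; 0.0721 -0.9719 0.2242; 0.9513 0.1345 0.2773], t=(-1.8444, -1.0660, 0.4578)
after S2 (compose_se3): R=[0.8636 0.4546 -0.2180; -0.2879 0.0897 -0.9535; -0.4138 0.8862 0.2083], t=(3.5141, 1.0439, -0.4227)
after S3 (compose_se3): R=[-0.1874 -0.8698 -0.4564; -0.9400 0.0240 0.3403; -0.2850 0.4928 -0.8221], t=(0.5738, -3.6125, 0.0100)
after S4 (essential): [0.3988 -0.2499 -0.0175; -0.4518 0.2260 -0.2239; 0.0669 -0.1949 -0.6561]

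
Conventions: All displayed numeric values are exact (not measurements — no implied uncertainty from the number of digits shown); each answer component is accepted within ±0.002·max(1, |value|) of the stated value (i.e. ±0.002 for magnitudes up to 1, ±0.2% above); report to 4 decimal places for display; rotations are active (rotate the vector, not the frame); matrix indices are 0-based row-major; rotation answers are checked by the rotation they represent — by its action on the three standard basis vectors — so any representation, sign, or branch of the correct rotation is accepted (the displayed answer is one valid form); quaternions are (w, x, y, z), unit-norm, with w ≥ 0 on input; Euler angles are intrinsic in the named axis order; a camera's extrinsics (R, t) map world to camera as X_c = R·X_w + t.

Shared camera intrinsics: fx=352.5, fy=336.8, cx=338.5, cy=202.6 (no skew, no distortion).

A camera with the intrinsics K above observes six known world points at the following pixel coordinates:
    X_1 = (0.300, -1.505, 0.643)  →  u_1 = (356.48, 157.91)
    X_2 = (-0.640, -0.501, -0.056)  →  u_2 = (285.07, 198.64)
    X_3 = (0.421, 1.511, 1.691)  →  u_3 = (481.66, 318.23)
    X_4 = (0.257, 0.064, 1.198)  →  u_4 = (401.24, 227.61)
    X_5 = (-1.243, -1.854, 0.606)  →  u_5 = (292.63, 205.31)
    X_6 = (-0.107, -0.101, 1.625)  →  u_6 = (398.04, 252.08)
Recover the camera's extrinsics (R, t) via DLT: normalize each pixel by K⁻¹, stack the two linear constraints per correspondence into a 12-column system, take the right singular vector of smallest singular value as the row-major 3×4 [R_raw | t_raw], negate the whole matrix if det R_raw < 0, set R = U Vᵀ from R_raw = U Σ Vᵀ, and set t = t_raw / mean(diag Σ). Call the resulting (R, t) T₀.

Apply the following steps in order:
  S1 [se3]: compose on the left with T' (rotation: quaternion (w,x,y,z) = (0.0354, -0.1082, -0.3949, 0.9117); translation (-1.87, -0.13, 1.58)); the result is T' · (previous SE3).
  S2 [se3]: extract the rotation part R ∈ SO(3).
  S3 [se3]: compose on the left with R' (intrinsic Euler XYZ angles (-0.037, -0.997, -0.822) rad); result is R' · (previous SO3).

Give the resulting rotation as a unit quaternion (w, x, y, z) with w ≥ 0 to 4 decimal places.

source (pnp_recover): camera pose = R=[0.6986 0.1117 0.7067; -0.6571 0.4909 0.5720; -0.2831 -0.8640 0.4164], t=(-0.2002, -0.2000, 4.3122)
after S1 (compose_se3): R=[-0.6305 0.0961 -0.7702; 0.7570 0.2956 -0.5828; 0.1717 -0.9505 -0.2591], t=(-2.6504, -3.0946, 4.6259)
after S2 (rot_of_se3): [-0.6305 0.0961 -0.7702; 0.7570 0.2956 -0.5828; 0.1717 -0.9505 -0.2591]
after S3 (compose_so3): [-0.0762 0.9513 -0.2987; 0.9838 0.1204 0.1326; 0.1621 -0.2838 -0.9451]

rotation (quat) = (0.1575, -0.6611, -0.7317, 0.0517)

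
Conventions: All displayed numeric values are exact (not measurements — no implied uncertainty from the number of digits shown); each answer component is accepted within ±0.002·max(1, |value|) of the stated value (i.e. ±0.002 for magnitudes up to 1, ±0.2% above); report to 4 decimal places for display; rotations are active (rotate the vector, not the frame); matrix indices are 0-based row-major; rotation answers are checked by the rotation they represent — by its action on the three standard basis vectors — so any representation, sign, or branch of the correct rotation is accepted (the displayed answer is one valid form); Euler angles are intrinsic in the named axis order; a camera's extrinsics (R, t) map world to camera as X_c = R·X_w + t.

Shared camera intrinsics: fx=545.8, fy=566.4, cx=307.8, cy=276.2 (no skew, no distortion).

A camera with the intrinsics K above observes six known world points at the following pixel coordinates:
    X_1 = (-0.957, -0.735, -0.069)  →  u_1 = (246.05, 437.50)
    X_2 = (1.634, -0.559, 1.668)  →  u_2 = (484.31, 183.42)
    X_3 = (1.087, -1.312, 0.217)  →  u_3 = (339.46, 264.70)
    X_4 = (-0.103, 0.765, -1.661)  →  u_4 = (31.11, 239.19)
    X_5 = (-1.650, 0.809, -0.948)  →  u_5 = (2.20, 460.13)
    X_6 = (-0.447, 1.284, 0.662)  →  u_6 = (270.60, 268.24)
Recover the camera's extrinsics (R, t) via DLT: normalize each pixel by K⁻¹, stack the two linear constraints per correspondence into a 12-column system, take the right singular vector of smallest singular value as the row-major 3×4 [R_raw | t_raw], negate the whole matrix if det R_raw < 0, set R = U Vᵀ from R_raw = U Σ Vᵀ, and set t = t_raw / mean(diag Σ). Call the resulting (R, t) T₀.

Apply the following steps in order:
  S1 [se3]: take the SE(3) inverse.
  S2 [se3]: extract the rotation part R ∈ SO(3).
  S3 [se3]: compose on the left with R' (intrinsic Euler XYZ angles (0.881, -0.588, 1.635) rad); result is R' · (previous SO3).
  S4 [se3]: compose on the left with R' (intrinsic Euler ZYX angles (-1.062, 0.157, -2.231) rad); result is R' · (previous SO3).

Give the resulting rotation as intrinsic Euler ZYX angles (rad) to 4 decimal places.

source (pnp_recover): camera pose = R=[0.2303 -0.2381 0.9435; -0.8646 -0.4950 0.0862; 0.4465 -0.8357 -0.3199], t=(-0.4200, 0.1500, 4.4799)
after S1 (invert_se3): R=[0.2303 -0.8646 0.4465; -0.2381 -0.4950 -0.8357; 0.9435 0.0862 -0.3199], t=(-1.7738, 3.7179, 1.8165)
after S2 (rot_of_se3): [0.2303 -0.8646 0.4465; -0.2381 -0.4950 -0.8357; 0.9435 0.0862 -0.3199]
after S3 (compose_so3): [-0.3379 0.4093 0.8475; -0.5449 -0.8193 0.1784; 0.7674 -0.4015 0.4999]
after S4 (compose_so3): [0.6556 0.4268 0.6230; 0.7550 -0.3848 -0.5309; 0.0132 0.8184 -0.5745]

rotation (euler_zyx) = (0.8558, -0.0132, 2.1829)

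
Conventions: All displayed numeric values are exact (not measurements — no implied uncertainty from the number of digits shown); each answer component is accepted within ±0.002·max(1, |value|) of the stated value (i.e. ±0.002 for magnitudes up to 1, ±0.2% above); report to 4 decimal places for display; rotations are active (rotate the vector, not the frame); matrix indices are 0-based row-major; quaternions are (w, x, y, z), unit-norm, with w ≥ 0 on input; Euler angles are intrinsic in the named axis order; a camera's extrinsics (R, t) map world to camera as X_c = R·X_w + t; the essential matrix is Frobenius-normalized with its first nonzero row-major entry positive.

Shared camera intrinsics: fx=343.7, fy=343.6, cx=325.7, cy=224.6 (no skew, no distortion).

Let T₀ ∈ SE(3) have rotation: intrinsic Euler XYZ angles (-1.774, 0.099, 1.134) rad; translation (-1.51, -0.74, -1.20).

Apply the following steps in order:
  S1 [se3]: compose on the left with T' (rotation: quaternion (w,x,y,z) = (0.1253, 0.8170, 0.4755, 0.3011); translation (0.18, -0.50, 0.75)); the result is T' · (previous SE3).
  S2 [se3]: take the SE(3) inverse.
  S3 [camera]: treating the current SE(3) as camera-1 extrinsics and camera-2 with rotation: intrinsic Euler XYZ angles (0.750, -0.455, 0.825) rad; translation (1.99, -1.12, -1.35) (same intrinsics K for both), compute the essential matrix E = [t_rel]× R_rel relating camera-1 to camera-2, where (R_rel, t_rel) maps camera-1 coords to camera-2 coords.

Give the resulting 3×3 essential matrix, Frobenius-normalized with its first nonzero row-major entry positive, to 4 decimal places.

after S1 (compose_se3): R=[-0.5400 -0.5931 0.5972; 0.4027 -0.8051 -0.4354; 0.7391 0.0054 0.6736], t=(-1.6259, -1.5030, 0.7683)
after S2 (invert_se3): R=[-0.5400 0.4027 0.7391; -0.5931 -0.8051 0.0054; 0.5972 -0.4354 0.6736], t=(-0.8406, -2.1785, -0.2009)
after S3 (essential): [0.2324 -0.0181 0.6100; -0.3039 -0.0994 0.3469; 0.5777 0.1229 -0.0448]

matrix = [0.2324 -0.0181 0.6100; -0.3039 -0.0994 0.3469; 0.5777 0.1229 -0.0448]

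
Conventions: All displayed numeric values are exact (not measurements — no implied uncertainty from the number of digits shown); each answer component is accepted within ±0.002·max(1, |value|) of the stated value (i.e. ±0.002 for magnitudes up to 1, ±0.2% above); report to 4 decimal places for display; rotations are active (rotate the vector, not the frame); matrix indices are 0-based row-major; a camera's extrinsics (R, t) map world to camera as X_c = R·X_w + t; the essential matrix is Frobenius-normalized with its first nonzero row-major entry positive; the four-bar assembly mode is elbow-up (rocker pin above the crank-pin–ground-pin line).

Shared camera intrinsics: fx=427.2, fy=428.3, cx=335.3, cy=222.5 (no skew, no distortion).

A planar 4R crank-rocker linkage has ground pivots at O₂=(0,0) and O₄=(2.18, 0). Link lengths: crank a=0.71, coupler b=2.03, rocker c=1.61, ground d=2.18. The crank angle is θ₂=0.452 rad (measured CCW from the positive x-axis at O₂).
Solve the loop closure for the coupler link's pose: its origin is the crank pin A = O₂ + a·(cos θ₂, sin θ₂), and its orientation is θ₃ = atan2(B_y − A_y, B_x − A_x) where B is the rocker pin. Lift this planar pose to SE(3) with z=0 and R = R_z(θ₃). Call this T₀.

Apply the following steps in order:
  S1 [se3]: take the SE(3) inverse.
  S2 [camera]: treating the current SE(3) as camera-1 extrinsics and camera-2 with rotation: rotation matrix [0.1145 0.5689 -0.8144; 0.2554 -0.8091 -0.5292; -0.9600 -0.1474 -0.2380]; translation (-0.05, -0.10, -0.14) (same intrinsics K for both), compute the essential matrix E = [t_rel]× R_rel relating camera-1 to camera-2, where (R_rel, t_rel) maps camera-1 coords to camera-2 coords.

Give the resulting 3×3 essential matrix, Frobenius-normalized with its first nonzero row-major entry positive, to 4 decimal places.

source (fourbar_fk): coupler pose = R=[0.7681 -0.6403 0.0000; 0.6403 0.7681 0.0000; 0.0000 0.0000 1.0000], t=(0.6387, 0.3101, 0.0000)
after S1 (invert_se3): R=[0.7681 0.6403 0.0000; -0.6403 0.7681 0.0000; 0.0000 0.0000 1.0000], t=(-0.6892, 0.1708, 0.0000)
after S2 (essential): [0.0845 0.6039 0.3166; 0.1635 0.3270 -0.5845; -0.0173 0.0740 0.2165]

matrix = [0.0845 0.6039 0.3166; 0.1635 0.3270 -0.5845; -0.0173 0.0740 0.2165]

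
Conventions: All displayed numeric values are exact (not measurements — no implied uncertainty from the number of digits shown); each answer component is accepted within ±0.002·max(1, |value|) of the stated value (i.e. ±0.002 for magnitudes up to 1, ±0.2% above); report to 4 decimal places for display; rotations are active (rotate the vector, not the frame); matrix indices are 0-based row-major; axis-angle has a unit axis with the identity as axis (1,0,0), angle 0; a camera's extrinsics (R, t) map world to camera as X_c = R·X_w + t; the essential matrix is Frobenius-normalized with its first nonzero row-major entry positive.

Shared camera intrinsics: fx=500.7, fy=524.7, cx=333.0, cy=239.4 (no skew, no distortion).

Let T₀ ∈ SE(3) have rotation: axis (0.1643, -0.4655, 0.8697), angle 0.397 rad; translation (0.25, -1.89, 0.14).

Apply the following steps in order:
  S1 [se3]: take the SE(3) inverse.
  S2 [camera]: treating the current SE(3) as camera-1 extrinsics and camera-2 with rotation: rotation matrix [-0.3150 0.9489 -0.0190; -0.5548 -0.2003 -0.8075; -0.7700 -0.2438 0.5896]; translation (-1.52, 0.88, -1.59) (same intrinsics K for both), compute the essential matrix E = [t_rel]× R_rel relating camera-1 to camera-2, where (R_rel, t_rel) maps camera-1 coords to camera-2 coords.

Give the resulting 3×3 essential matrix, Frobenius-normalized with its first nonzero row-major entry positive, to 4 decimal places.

matrix = [0.3003 -0.0045 0.0198; 0.4392 0.1990 -0.4811; -0.4657 0.1740 -0.4453]

after S1 (invert_se3): R=[0.9243 0.3303 0.1911; -0.3422 0.9391 0.0320; -0.1689 -0.0950 0.9810], t=(0.3665, 1.8559, -0.2747)
after S2 (essential): [0.3003 -0.0045 0.0198; 0.4392 0.1990 -0.4811; -0.4657 0.1740 -0.4453]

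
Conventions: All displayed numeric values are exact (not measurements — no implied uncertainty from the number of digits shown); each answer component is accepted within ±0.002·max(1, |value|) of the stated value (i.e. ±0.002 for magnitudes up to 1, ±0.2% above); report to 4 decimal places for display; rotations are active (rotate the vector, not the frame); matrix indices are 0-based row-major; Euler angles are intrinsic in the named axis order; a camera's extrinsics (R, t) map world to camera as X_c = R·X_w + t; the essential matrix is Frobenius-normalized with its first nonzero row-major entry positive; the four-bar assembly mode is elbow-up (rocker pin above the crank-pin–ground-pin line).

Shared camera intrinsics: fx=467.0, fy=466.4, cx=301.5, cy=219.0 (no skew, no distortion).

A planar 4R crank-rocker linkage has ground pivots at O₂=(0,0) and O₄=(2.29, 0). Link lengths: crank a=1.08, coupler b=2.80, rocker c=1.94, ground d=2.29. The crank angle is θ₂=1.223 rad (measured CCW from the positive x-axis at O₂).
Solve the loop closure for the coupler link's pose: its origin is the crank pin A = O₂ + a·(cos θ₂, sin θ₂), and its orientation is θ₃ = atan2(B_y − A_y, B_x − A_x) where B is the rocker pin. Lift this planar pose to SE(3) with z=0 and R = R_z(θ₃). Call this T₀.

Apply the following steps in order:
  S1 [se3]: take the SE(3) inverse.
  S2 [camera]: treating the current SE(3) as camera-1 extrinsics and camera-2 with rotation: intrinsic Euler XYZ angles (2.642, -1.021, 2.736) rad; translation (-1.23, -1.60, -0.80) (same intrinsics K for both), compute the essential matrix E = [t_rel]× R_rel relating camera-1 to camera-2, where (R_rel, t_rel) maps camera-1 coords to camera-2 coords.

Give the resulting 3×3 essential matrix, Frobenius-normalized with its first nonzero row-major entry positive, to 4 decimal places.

source (fourbar_fk): coupler pose = R=[0.9620 -0.2731 0.0000; 0.2731 0.9620 0.0000; 0.0000 0.0000 1.0000], t=(0.3681, 1.0153, 0.0000)
after S1 (invert_se3): R=[0.9620 0.2731 0.0000; -0.2731 0.9620 0.0000; 0.0000 0.0000 1.0000], t=(-0.6314, -0.8762, 0.0000)
after S2 (essential): [0.1176 -0.3105 -0.0470; -0.6250 0.2196 0.0804; 0.3030 0.5903 0.0435]

matrix = [0.1176 -0.3105 -0.0470; -0.6250 0.2196 0.0804; 0.3030 0.5903 0.0435]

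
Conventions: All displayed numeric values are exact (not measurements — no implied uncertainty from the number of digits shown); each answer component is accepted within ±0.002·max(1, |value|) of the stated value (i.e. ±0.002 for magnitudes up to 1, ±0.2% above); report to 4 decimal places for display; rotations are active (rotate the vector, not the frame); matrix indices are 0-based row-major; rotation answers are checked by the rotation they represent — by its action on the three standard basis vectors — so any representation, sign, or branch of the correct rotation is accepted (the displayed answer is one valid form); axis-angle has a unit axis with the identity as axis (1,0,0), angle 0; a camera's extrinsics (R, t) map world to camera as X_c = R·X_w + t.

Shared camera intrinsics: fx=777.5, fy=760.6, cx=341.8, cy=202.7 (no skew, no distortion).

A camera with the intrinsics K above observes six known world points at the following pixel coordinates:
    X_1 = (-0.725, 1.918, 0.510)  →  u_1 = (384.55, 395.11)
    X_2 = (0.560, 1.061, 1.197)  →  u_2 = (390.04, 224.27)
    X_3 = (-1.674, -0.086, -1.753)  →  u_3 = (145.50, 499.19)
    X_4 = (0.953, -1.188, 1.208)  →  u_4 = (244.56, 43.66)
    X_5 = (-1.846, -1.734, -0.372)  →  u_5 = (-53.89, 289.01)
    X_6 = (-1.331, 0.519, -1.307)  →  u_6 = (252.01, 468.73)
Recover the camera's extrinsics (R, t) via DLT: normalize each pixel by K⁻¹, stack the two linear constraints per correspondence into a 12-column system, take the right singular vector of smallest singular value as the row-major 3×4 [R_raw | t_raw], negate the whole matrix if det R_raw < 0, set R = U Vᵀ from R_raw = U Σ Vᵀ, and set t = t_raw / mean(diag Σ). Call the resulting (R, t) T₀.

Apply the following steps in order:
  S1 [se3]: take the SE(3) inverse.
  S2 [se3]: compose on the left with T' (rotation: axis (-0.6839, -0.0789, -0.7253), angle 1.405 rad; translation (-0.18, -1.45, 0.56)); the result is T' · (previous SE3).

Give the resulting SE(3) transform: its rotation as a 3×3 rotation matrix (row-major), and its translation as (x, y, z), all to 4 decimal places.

rotation (matrix) = ((0.8398, -0.0148, 0.5426), (-0.4758, 0.4609, 0.7491), (-0.2612, -0.8873, 0.3800)), translation = (-3.2678, -6.4614, -1.7323)

source (pnp_recover): camera pose = R=[0.6570 0.7213 -0.2191; -0.7537 0.6233 -0.2082; -0.0137 0.3019 0.9532], t=(-0.3901, 0.2300, 6.3007)
after S1 (invert_se3): R=[0.6570 -0.7537 -0.0137; 0.7213 0.6233 0.3019; -0.2191 -0.2082 0.9532], t=(0.5159, -1.7645, -6.0435)
after S2 (compose_se3): R=[0.8398 -0.0148 0.5426; -0.4758 0.4609 0.7491; -0.2612 -0.8873 0.3800], t=(-3.2678, -6.4614, -1.7323)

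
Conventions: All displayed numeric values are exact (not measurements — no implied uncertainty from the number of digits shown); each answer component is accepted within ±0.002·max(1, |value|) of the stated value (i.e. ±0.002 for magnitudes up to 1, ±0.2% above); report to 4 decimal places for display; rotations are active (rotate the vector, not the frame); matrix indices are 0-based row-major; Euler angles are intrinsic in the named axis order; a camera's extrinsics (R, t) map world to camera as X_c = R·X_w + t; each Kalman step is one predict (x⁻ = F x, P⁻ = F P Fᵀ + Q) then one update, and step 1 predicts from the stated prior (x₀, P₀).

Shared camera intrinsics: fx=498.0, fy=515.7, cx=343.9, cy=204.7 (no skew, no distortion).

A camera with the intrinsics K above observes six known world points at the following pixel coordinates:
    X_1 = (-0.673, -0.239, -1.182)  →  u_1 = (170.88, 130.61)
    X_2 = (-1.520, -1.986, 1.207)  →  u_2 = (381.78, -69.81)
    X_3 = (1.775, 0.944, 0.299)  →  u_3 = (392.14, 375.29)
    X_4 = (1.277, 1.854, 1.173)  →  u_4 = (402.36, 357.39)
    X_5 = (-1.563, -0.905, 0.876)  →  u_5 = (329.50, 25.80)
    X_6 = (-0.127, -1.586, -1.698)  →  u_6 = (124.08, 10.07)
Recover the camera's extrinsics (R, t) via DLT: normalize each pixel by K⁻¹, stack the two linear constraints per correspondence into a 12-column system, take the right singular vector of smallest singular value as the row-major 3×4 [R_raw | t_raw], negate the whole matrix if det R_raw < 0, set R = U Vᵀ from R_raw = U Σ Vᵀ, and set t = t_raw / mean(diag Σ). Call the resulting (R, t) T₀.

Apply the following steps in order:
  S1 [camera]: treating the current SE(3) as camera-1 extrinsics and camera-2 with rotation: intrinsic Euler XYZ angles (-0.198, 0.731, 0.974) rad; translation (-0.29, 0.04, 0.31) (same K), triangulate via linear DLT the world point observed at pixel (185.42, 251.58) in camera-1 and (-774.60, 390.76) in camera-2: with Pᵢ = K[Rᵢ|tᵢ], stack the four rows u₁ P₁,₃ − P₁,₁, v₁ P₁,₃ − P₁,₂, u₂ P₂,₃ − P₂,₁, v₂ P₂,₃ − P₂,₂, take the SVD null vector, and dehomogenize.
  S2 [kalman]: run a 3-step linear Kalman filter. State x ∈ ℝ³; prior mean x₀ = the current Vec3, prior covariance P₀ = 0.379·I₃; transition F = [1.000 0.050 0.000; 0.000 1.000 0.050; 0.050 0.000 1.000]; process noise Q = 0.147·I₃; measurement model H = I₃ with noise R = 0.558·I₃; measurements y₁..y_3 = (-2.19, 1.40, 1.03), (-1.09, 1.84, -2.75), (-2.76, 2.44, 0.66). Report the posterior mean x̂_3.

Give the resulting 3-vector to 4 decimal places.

result = (-1.8308, 1.9653, -0.4798)

source (pnp_recover): camera pose = R=[0.4807 -0.2624 0.8367; 0.6555 0.7414 -0.1440; -0.5825 0.6177 0.5284], t=(-0.3901, -0.2301, 5.0997)
after S1 (triangulate): (-1.0287, 1.8509, -0.8032)
after S2 (kf_track): (-1.8308, 1.9653, -0.4798)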